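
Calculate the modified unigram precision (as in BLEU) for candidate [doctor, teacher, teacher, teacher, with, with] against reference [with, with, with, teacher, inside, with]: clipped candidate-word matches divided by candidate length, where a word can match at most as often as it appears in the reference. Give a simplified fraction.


Reference word counts: {'inside': 1, 'teacher': 1, 'with': 4}
Checking each candidate word (with clipping):
  'doctor' -> not in reference -> no match (matches: 0)
  'teacher' -> in reference (ref count 1, used 1/1) -> match (matches: 1)
  'teacher' -> ref count 1 already used up (1/1) -> clipped, no match (matches: 1)
  'teacher' -> ref count 1 already used up (1/1) -> clipped, no match (matches: 1)
  'with' -> in reference (ref count 4, used 1/4) -> match (matches: 2)
  'with' -> in reference (ref count 4, used 2/4) -> match (matches: 3)
Clipped matches: 3, Candidate length: 6
Precision = 3/6 = 1/2

1/2


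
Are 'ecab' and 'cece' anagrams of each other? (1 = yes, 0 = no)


Sort characters of 'ecab': 'abce'
Sort characters of 'cece': 'ccee'
Sorted forms differ -> they are NOT anagrams
Result: 0

0


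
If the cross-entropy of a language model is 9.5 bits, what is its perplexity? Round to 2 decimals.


Perplexity formula: PP = 2^H
H = 9.5
PP = 2^9.5
Decompose: 2^9.5 = 2^9 * 2^0.5 = 2^9 * sqrt(2)
2^9 = 512, sqrt(2) ~ 1.4142136
PP ~ 512 * 1.4142136 = 724.0773632
Rounded to 2 decimals: 724.08

724.08


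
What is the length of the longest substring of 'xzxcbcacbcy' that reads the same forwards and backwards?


Scanning 'xzxcbcacbcy' for palindromic substrings.
Substring at positions 3-9: 'cbcacbc'.
Check: reverse('cbcacbc') = 'cbcacbc' -> palindrome confirmed.
Neighbouring characters ('x' / 'y') break symmetry, so it cannot extend further.
No longer palindromic substring exists; longest length = 7

7


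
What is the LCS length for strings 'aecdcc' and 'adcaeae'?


DP table for LCS of 'aecdcc' and 'adcaeae':
       a  d  c  a  e  a  e
    0  0  0  0  0  0  0  0
  a 0  1  1  1  1  1  1  1
  e 0  1  1  1  1  2  2  2
  c 0  1  1  2  2  2  2  2
  d 0  1  2  2  2  2  2  2
  c 0  1  2  3  3  3  3  3
  c 0  1  2  3  3  3  3  3
LCS: 'adc'
LCS length = 3

3


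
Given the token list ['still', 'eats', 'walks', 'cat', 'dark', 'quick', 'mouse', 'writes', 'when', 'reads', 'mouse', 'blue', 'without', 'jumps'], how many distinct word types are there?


Listing all tokens and tracking unique types:
  Token 1: 'still' -> NEW (unique so far: 1)
  Token 2: 'eats' -> NEW (unique so far: 2)
  Token 3: 'walks' -> NEW (unique so far: 3)
  Token 4: 'cat' -> NEW (unique so far: 4)
  Token 5: 'dark' -> NEW (unique so far: 5)
  Token 6: 'quick' -> NEW (unique so far: 6)
  Token 7: 'mouse' -> NEW (unique so far: 7)
  Token 8: 'writes' -> NEW (unique so far: 8)
  Token 9: 'when' -> NEW (unique so far: 9)
  Token 10: 'reads' -> NEW (unique so far: 10)
  Token 11: 'mouse' -> duplicate (unique so far: 10)
  Token 12: 'blue' -> NEW (unique so far: 11)
  Token 13: 'without' -> NEW (unique so far: 12)
  Token 14: 'jumps' -> NEW (unique so far: 13)
Unique types: ('blue', 'cat', 'dark', 'eats', 'jumps', 'mouse', 'quick', 'reads', 'still', 'walks', 'when', 'without', 'writes')
Vocabulary size: 13

13


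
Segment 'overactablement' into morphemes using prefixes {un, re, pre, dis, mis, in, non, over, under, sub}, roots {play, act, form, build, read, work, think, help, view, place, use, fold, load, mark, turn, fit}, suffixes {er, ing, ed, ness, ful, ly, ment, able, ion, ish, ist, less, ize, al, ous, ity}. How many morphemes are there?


Segmenting 'overactablement' against the inventory:
  'over' -> prefix (morpheme 1)
  'act' -> root (morpheme 2)
  'able' -> suffix (morpheme 3)
  'ment' -> suffix (morpheme 4)
Total morphemes: 4

4


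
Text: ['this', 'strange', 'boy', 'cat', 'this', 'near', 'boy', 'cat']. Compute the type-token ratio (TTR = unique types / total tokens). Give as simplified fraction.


Tokens: 8
Unique types: ('boy', 'cat', 'near', 'strange', 'this') = 5
TTR = 5/8
Already in lowest terms.

5/8


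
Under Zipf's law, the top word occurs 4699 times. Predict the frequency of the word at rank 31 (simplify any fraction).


Zipf's law: freq(rank) = f1 / rank
f1 = 4699, rank = 31
freq = 4699 / 31
GCD(4699, 31) = 1
Simplified: 4699/31

4699/31


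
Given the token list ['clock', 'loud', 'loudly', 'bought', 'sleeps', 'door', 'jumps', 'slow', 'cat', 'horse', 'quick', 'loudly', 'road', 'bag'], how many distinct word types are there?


Listing all tokens and tracking unique types:
  Token 1: 'clock' -> NEW (unique so far: 1)
  Token 2: 'loud' -> NEW (unique so far: 2)
  Token 3: 'loudly' -> NEW (unique so far: 3)
  Token 4: 'bought' -> NEW (unique so far: 4)
  Token 5: 'sleeps' -> NEW (unique so far: 5)
  Token 6: 'door' -> NEW (unique so far: 6)
  Token 7: 'jumps' -> NEW (unique so far: 7)
  Token 8: 'slow' -> NEW (unique so far: 8)
  Token 9: 'cat' -> NEW (unique so far: 9)
  Token 10: 'horse' -> NEW (unique so far: 10)
  Token 11: 'quick' -> NEW (unique so far: 11)
  Token 12: 'loudly' -> duplicate (unique so far: 11)
  Token 13: 'road' -> NEW (unique so far: 12)
  Token 14: 'bag' -> NEW (unique so far: 13)
Unique types: ('bag', 'bought', 'cat', 'clock', 'door', 'horse', 'jumps', 'loud', 'loudly', 'quick', 'road', 'sleeps', 'slow')
Vocabulary size: 13

13


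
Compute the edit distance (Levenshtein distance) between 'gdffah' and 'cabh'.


Building DP table for s1='gdffah' (len 6) and s2='cabh' (len 4):
       c  a  b  h
    0  1  2  3  4
  g 1  1  2  3  4
  d 2  2  2  3  4
  f 3  3  3  3  4
  f 4  4  4  4  4
  a 5  5  4  5  5
  h 6  6  5  5  5
Edit distance = dp[6][4] = 5

5


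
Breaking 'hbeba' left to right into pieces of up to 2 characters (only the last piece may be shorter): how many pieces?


'hbeba' has 5 characters.
Chunking with max size 2:
  Chunk 1: 'hb' (positions 0-1)
  Chunk 2: 'eb' (positions 2-3)
  Chunk 3: 'a' (positions 4-4)
Total chunks: ceil(5 / 2) = 3

3


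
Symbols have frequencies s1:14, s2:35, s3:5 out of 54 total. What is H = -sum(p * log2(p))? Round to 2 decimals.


Computing entropy H = -sum(p_i * log2(p_i)):
  s1: p = 14/54 = 0.2593, -p*log2(p) = 0.5049
  s2: p = 35/54 = 0.6481, -p*log2(p) = 0.4055
  s3: p = 5/54 = 0.0926, -p*log2(p) = 0.3179
H = sum of terms = 1.2283
Rounded to 2 decimals: 1.23

1.23


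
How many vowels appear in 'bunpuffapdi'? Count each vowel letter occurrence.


Scanning each character of 'bunpuffapdi':
  Position 1: 'b' -> consonant (running count: 0)
  Position 2: 'u' -> vowel (running count: 1)
  Position 3: 'n' -> consonant (running count: 1)
  Position 4: 'p' -> consonant (running count: 1)
  Position 5: 'u' -> vowel (running count: 2)
  Position 6: 'f' -> consonant (running count: 2)
  Position 7: 'f' -> consonant (running count: 2)
  Position 8: 'a' -> vowel (running count: 3)
  Position 9: 'p' -> consonant (running count: 3)
  Position 10: 'd' -> consonant (running count: 3)
  Position 11: 'i' -> vowel (running count: 4)
Total vowels: 4

4


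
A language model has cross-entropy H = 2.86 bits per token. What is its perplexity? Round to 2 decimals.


Perplexity formula: PP = 2^H
H = 2.86
PP = 2^2.86
Decompose: 2^2.86 = 2^2 * 2^0.86
2^2 = 4, 2^0.86 ~ 1.8150383
PP ~ 4 * 1.8150383 = 7.2601532
Rounded to 2 decimals: 7.26

7.26


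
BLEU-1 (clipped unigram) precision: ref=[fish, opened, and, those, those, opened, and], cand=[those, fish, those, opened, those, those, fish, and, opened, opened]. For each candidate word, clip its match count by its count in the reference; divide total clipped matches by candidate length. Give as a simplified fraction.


Reference word counts: {'and': 2, 'fish': 1, 'opened': 2, 'those': 2}
Checking each candidate word (with clipping):
  'those' -> in reference (ref count 2, used 1/2) -> match (matches: 1)
  'fish' -> in reference (ref count 1, used 1/1) -> match (matches: 2)
  'those' -> in reference (ref count 2, used 2/2) -> match (matches: 3)
  'opened' -> in reference (ref count 2, used 1/2) -> match (matches: 4)
  'those' -> ref count 2 already used up (2/2) -> clipped, no match (matches: 4)
  'those' -> ref count 2 already used up (2/2) -> clipped, no match (matches: 4)
  'fish' -> ref count 1 already used up (1/1) -> clipped, no match (matches: 4)
  'and' -> in reference (ref count 2, used 1/2) -> match (matches: 5)
  'opened' -> in reference (ref count 2, used 2/2) -> match (matches: 6)
  'opened' -> ref count 2 already used up (2/2) -> clipped, no match (matches: 6)
Clipped matches: 6, Candidate length: 10
Precision = 6/10 = 3/5

3/5


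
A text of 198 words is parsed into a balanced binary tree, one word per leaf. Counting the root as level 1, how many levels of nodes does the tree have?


In a balanced binary tree with n leaves the deepest leaf is ceil(log2(n)) edges below the root,
so counting node levels inclusive of root and leaves gives ceil(log2(n)) + 1 levels.
log2(198) = 7.6294
ceil(7.6294) = 8
levels = 8 + 1 = 9

9


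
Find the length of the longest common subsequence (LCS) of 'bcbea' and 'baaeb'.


DP table for LCS of 'bcbea' and 'baaeb':
       b  a  a  e  b
    0  0  0  0  0  0
  b 0  1  1  1  1  1
  c 0  1  1  1  1  1
  b 0  1  1  1  1  2
  e 0  1  1  1  2  2
  a 0  1  2  2  2  2
LCS: 'bb'
LCS length = 2

2


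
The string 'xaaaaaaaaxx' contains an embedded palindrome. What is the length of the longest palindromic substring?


Scanning 'xaaaaaaaaxx' for palindromic substrings.
Substring at positions 0-9: 'xaaaaaaaax'.
Check: reverse('xaaaaaaaax') = 'xaaaaaaaax' -> palindrome confirmed.
Neighbouring characters ('-' / 'x') break symmetry, so it cannot extend further.
No longer palindromic substring exists; longest length = 10

10


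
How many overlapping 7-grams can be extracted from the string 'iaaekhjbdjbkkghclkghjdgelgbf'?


String 'iaaekhjbdjbkkghclkghjdgelgbf' has length L = 28.
Number of overlapping n-grams = L - n + 1
Substituting: 28 - 7 + 1 = 22

22


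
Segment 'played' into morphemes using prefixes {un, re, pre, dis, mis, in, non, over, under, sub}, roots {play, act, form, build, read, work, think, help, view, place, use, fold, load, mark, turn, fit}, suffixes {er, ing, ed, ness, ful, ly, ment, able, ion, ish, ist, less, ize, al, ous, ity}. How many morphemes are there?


Segmenting 'played' against the inventory:
  'play' -> root (morpheme 1)
  'ed' -> suffix (morpheme 2)
Total morphemes: 2

2


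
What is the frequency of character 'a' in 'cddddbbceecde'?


Scanning 'cddddbbceecde' for 'a':
  No matches found.
Total occurrences of 'a': 0

0


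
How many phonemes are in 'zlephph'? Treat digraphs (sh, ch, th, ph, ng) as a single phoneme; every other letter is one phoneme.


Parsing 'zlephph' greedily, digraphs first:
  'z' -> consonant phoneme (phonemes so far: 1)
  'l' -> consonant phoneme (phonemes so far: 2)
  'e' -> vowel phoneme (phonemes so far: 3)
  'ph' -> digraph (1 consonant phoneme) (phonemes so far: 4)
  'ph' -> digraph (1 consonant phoneme) (phonemes so far: 5)
Total phonemes: 5

5


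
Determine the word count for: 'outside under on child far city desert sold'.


Counting words by splitting on spaces:
  Word 1: 'outside'
  Word 2: 'under'
  Word 3: 'on'
  Word 4: 'child'
  Word 5: 'far'
  Word 6: 'city'
  Word 7: 'desert'
  Word 8: 'sold'
Total words: 8

8


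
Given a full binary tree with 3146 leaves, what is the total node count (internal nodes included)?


Leaf nodes (terminals): 3146
Internal nodes = n - 1 = 3146 - 1 = 3145
Total = leaves + internal = 3146 + 3145 = 6291

6291


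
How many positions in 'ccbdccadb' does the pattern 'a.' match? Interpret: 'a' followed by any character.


Pattern: a. means 'a' followed by any character.
Scanning 'ccbdccadb' position-by-position:
  Pos 0: window 'cc' -> no
  Pos 1: window 'cb' -> no
  Pos 2: window 'bd' -> no
  Pos 3: window 'dc' -> no
  Pos 4: window 'cc' -> no
  Pos 5: window 'ca' -> no
  Pos 6: window 'ad' -> MATCH
  Pos 7: window 'db' -> no
  Pos 8: window 'b' -> no
Total matches: 1

1


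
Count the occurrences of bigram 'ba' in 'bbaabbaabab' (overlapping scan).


Scanning 'bbaabbaabab' for bigram 'ba':
  Position 0: 'bb' -> no
  Position 1: 'ba' -> MATCH
  Position 2: 'aa' -> no
  Position 3: 'ab' -> no
  Position 4: 'bb' -> no
  Position 5: 'ba' -> MATCH
  Position 6: 'aa' -> no
  Position 7: 'ab' -> no
  Position 8: 'ba' -> MATCH
  Position 9: 'ab' -> no
Total matches: 3

3


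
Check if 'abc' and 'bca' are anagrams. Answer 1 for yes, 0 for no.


Sort characters of 'abc': 'abc'
Sort characters of 'bca': 'abc'
Sorted forms match -> they ARE anagrams
Result: 1

1


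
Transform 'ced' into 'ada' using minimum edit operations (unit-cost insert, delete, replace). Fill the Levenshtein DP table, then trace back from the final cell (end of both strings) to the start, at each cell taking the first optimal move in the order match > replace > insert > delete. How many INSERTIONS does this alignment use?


Edit distance = 3. Backtracking from cell (3, 3) with preference match > replace > insert > delete,
then listing the resulting alignment 'ced' -> 'ada' left to right:
  Step 1: replace c->a
  Step 2: replace e->d
  Step 3: replace d->a
Total insertions: 0

0


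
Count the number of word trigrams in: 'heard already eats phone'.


Word trigrams from [4] words:
  Trigram 1: (heard already eats)
  Trigram 2: (already eats phone)
Total word trigrams: 4 - 2 = 2

2


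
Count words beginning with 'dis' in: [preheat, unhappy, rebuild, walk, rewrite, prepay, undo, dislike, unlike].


Checking each word for prefix 'dis':
  'preheat' -> no (count: 0)
  'unhappy' -> no (count: 0)
  'rebuild' -> no (count: 0)
  'walk' -> no (count: 0)
  'rewrite' -> no (count: 0)
  'prepay' -> no (count: 0)
  'undo' -> no (count: 0)
  'dislike' -> YES, starts with 'dis' (count: 1)
  'unlike' -> no (count: 1)
Total with prefix 'dis': 1

1


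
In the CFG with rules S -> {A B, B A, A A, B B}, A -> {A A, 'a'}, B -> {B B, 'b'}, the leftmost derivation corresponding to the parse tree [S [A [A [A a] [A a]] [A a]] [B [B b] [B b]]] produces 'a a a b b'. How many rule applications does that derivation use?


Every bracketed nonterminal node [X ...] in the tree is produced by exactly one rule application.
Reading the tree off as a leftmost derivation:
  Step 1: S  =>  A B   (applied S -> A B)
  Step 2: A B  =>  A A B   (applied A -> A A)
  Step 3: A A B  =>  A A A B   (applied A -> A A)
  Step 4: A A A B  =>  a A A B   (applied A -> a)
  Step 5: a A A B  =>  a a A B   (applied A -> a)
  Step 6: a a A B  =>  a a a B   (applied A -> a)
  Step 7: a a a B  =>  a a a B B   (applied B -> B B)
  Step 8: a a a B B  =>  a a a b B   (applied B -> b)
  Step 9: a a a b B  =>  a a a b b   (applied B -> b)
Final yield: a a a b b
Total rewrite steps: 9

9


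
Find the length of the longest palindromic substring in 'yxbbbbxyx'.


Scanning 'yxbbbbxyx' for palindromic substrings.
Substring at positions 0-7: 'yxbbbbxy'.
Check: reverse('yxbbbbxy') = 'yxbbbbxy' -> palindrome confirmed.
Neighbouring characters ('-' / 'x') break symmetry, so it cannot extend further.
No longer palindromic substring exists; longest length = 8

8


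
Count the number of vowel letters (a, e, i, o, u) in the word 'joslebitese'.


Scanning each character of 'joslebitese':
  Position 1: 'j' -> consonant (running count: 0)
  Position 2: 'o' -> vowel (running count: 1)
  Position 3: 's' -> consonant (running count: 1)
  Position 4: 'l' -> consonant (running count: 1)
  Position 5: 'e' -> vowel (running count: 2)
  Position 6: 'b' -> consonant (running count: 2)
  Position 7: 'i' -> vowel (running count: 3)
  Position 8: 't' -> consonant (running count: 3)
  Position 9: 'e' -> vowel (running count: 4)
  Position 10: 's' -> consonant (running count: 4)
  Position 11: 'e' -> vowel (running count: 5)
Total vowels: 5

5


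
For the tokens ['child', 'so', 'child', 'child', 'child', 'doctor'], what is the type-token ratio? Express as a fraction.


Tokens: 6
Unique types: ('child', 'doctor', 'so') = 3
TTR = 3/6
Simplify: divide both by 3 -> 1/2
TTR = 1/2

1/2


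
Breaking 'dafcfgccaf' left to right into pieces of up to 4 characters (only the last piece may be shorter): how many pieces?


'dafcfgccaf' has 10 characters.
Chunking with max size 4:
  Chunk 1: 'dafc' (positions 0-3)
  Chunk 2: 'fgcc' (positions 4-7)
  Chunk 3: 'af' (positions 8-9)
Total chunks: ceil(10 / 4) = 3

3


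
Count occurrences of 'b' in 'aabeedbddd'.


Scanning 'aabeedbddd' for 'b':
  Position 2: 'b' -> MATCH (count: 1)
  Position 6: 'b' -> MATCH (count: 2)
Total occurrences of 'b': 2

2


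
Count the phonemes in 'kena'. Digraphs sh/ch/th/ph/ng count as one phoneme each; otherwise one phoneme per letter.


Parsing 'kena' greedily, digraphs first:
  'k' -> consonant phoneme (phonemes so far: 1)
  'e' -> vowel phoneme (phonemes so far: 2)
  'n' -> consonant phoneme (phonemes so far: 3)
  'a' -> vowel phoneme (phonemes so far: 4)
Total phonemes: 4

4


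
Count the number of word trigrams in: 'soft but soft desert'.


Word trigrams from [4] words:
  Trigram 1: (soft but soft)
  Trigram 2: (but soft desert)
Total word trigrams: 4 - 2 = 2

2


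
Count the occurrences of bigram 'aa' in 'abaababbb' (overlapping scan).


Scanning 'abaababbb' for bigram 'aa':
  Position 0: 'ab' -> no
  Position 1: 'ba' -> no
  Position 2: 'aa' -> MATCH
  Position 3: 'ab' -> no
  Position 4: 'ba' -> no
  Position 5: 'ab' -> no
  Position 6: 'bb' -> no
  Position 7: 'bb' -> no
Total matches: 1

1


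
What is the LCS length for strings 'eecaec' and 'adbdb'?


DP table for LCS of 'eecaec' and 'adbdb':
       a  d  b  d  b
    0  0  0  0  0  0
  e 0  0  0  0  0  0
  e 0  0  0  0  0  0
  c 0  0  0  0  0  0
  a 0  1  1  1  1  1
  e 0  1  1  1  1  1
  c 0  1  1  1  1  1
LCS: 'a'
LCS length = 1

1


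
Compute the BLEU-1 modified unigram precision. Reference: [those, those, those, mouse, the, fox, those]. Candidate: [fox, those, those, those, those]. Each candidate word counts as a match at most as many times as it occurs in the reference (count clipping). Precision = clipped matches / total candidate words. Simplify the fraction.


Reference word counts: {'fox': 1, 'mouse': 1, 'the': 1, 'those': 4}
Checking each candidate word (with clipping):
  'fox' -> in reference (ref count 1, used 1/1) -> match (matches: 1)
  'those' -> in reference (ref count 4, used 1/4) -> match (matches: 2)
  'those' -> in reference (ref count 4, used 2/4) -> match (matches: 3)
  'those' -> in reference (ref count 4, used 3/4) -> match (matches: 4)
  'those' -> in reference (ref count 4, used 4/4) -> match (matches: 5)
Clipped matches: 5, Candidate length: 5
Precision = 5/5 = 1

1


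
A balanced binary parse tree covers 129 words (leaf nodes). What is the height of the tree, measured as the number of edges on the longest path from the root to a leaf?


In a balanced binary tree with n leaves the deepest leaf is ceil(log2(n)) edges below the root.
log2(129) = 7.0112
ceil(7.0112) = 8
height (edges) = 8

8


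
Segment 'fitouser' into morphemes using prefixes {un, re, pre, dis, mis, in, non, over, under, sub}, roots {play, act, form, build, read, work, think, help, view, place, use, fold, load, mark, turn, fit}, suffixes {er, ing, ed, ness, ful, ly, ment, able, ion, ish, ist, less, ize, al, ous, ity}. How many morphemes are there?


Segmenting 'fitouser' against the inventory:
  'fit' -> root (morpheme 1)
  'ous' -> suffix (morpheme 2)
  'er' -> suffix (morpheme 3)
Total morphemes: 3

3


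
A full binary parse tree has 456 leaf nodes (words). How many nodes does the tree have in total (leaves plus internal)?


Leaf nodes (terminals): 456
Internal nodes = n - 1 = 456 - 1 = 455
Total = leaves + internal = 456 + 455 = 911

911


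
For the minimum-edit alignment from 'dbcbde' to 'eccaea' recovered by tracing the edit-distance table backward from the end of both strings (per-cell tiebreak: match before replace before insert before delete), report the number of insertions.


Edit distance = 5. Backtracking from cell (6, 6) with preference match > replace > insert > delete,
then listing the resulting alignment 'dbcbde' -> 'eccaea' left to right:
  Step 1: replace d->e
  Step 2: replace b->c
  Step 3: keep 'c'
  Step 4: replace b->a
  Step 5: replace d->e
  Step 6: replace e->a
Total insertions: 0

0


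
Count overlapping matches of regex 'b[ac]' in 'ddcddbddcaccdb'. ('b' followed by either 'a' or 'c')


Pattern: b[ac] means 'b' followed by either 'a' or 'c'.
Scanning 'ddcddbddcaccdb' position-by-position:
  Pos 0: window 'dd' -> no
  Pos 1: window 'dc' -> no
  Pos 2: window 'cd' -> no
  Pos 3: window 'dd' -> no
  Pos 4: window 'db' -> no
  Pos 5: window 'bd' -> no
  Pos 6: window 'dd' -> no
  Pos 7: window 'dc' -> no
  Pos 8: window 'ca' -> no
  Pos 9: window 'ac' -> no
  Pos 10: window 'cc' -> no
  Pos 11: window 'cd' -> no
  Pos 12: window 'db' -> no
  Pos 13: window 'b' -> no
Total matches: 0

0


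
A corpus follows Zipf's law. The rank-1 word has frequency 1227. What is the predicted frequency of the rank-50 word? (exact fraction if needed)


Zipf's law: freq(rank) = f1 / rank
f1 = 1227, rank = 50
freq = 1227 / 50
GCD(1227, 50) = 1
Simplified: 1227/50

1227/50


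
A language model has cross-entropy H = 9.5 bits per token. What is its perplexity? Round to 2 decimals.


Perplexity formula: PP = 2^H
H = 9.5
PP = 2^9.5
Decompose: 2^9.5 = 2^9 * 2^0.5 = 2^9 * sqrt(2)
2^9 = 512, sqrt(2) ~ 1.4142136
PP ~ 512 * 1.4142136 = 724.0773632
Rounded to 2 decimals: 724.08

724.08


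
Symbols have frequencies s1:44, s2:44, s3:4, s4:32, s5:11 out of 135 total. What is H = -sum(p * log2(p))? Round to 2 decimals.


Computing entropy H = -sum(p_i * log2(p_i)):
  s1: p = 44/135 = 0.3259, -p*log2(p) = 0.5271
  s2: p = 44/135 = 0.3259, -p*log2(p) = 0.5271
  s3: p = 4/135 = 0.0296, -p*log2(p) = 0.1504
  s4: p = 32/135 = 0.2370, -p*log2(p) = 0.4923
  s5: p = 11/135 = 0.0815, -p*log2(p) = 0.2947
H = sum of terms = 1.9916
Rounded to 2 decimals: 1.99

1.99


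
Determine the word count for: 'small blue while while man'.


Counting words by splitting on spaces:
  Word 1: 'small'
  Word 2: 'blue'
  Word 3: 'while'
  Word 4: 'while'
  Word 5: 'man'
Total words: 5

5


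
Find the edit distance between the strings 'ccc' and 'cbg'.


Building DP table for s1='ccc' (len 3) and s2='cbg' (len 3):
       c  b  g
    0  1  2  3
  c 1  0  1  2
  c 2  1  1  2
  c 3  2  2  2
Edit distance = dp[3][3] = 2

2


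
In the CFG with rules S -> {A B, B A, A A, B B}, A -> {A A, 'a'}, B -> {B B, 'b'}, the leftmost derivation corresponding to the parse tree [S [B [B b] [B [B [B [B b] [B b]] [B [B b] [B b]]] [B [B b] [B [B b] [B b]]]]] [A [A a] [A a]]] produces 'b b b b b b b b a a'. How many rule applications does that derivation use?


Every bracketed nonterminal node [X ...] in the tree is produced by exactly one rule application.
Reading the tree off as a leftmost derivation:
  Step 1: S  =>  B A   (applied S -> B A)
  Step 2: B A  =>  B B A   (applied B -> B B)
  Step 3: B B A  =>  b B A   (applied B -> b)
  Step 4: b B A  =>  b B B A   (applied B -> B B)
  Step 5: b B B A  =>  b B B B A   (applied B -> B B)
  Step 6: b B B B A  =>  b B B B B A   (applied B -> B B)
  Step 7: b B B B B A  =>  b b B B B A   (applied B -> b)
  Step 8: b b B B B A  =>  b b b B B A   (applied B -> b)
  Step 9: b b b B B A  =>  b b b B B B A   (applied B -> B B)
  Step 10: b b b B B B A  =>  b b b b B B A   (applied B -> b)
  Step 11: b b b b B B A  =>  b b b b b B A   (applied B -> b)
  Step 12: b b b b b B A  =>  b b b b b B B A   (applied B -> B B)
  Step 13: b b b b b B B A  =>  b b b b b b B A   (applied B -> b)
  Step 14: b b b b b b B A  =>  b b b b b b B B A   (applied B -> B B)
  Step 15: b b b b b b B B A  =>  b b b b b b b B A   (applied B -> b)
  Step 16: b b b b b b b B A  =>  b b b b b b b b A   (applied B -> b)
  Step 17: b b b b b b b b A  =>  b b b b b b b b A A   (applied A -> A A)
  Step 18: b b b b b b b b A A  =>  b b b b b b b b a A   (applied A -> a)
  Step 19: b b b b b b b b a A  =>  b b b b b b b b a a   (applied A -> a)
Final yield: b b b b b b b b a a
Total rewrite steps: 19

19


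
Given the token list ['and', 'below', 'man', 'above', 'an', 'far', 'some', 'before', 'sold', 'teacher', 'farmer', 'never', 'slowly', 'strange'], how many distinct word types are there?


Listing all tokens and tracking unique types:
  Token 1: 'and' -> NEW (unique so far: 1)
  Token 2: 'below' -> NEW (unique so far: 2)
  Token 3: 'man' -> NEW (unique so far: 3)
  Token 4: 'above' -> NEW (unique so far: 4)
  Token 5: 'an' -> NEW (unique so far: 5)
  Token 6: 'far' -> NEW (unique so far: 6)
  Token 7: 'some' -> NEW (unique so far: 7)
  Token 8: 'before' -> NEW (unique so far: 8)
  Token 9: 'sold' -> NEW (unique so far: 9)
  Token 10: 'teacher' -> NEW (unique so far: 10)
  Token 11: 'farmer' -> NEW (unique so far: 11)
  Token 12: 'never' -> NEW (unique so far: 12)
  Token 13: 'slowly' -> NEW (unique so far: 13)
  Token 14: 'strange' -> NEW (unique so far: 14)
Unique types: ('above', 'an', 'and', 'before', 'below', 'far', 'farmer', 'man', 'never', 'slowly', 'sold', 'some', 'strange', 'teacher')
Vocabulary size: 14

14


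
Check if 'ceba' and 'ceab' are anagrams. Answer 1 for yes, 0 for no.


Sort characters of 'ceba': 'abce'
Sort characters of 'ceab': 'abce'
Sorted forms match -> they ARE anagrams
Result: 1

1


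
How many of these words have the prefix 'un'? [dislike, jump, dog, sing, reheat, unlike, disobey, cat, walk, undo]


Checking each word for prefix 'un':
  'dislike' -> no (count: 0)
  'jump' -> no (count: 0)
  'dog' -> no (count: 0)
  'sing' -> no (count: 0)
  'reheat' -> no (count: 0)
  'unlike' -> YES, starts with 'un' (count: 1)
  'disobey' -> no (count: 1)
  'cat' -> no (count: 1)
  'walk' -> no (count: 1)
  'undo' -> YES, starts with 'un' (count: 2)
Total with prefix 'un': 2

2


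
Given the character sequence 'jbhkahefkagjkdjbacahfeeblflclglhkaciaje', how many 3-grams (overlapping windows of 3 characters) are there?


String 'jbhkahefkagjkdjbacahfeeblflclglhkaciaje' has length L = 39.
Number of overlapping n-grams = L - n + 1
Substituting: 39 - 3 + 1 = 37

37


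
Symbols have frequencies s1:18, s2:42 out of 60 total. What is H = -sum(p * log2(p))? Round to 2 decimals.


Computing entropy H = -sum(p_i * log2(p_i)):
  s1: p = 18/60 = 0.3000, -p*log2(p) = 0.5211
  s2: p = 42/60 = 0.7000, -p*log2(p) = 0.3602
H = sum of terms = 0.8813
Rounded to 2 decimals: 0.88

0.88


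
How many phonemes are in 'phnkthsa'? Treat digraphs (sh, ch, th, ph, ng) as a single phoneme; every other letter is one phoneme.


Parsing 'phnkthsa' greedily, digraphs first:
  'ph' -> digraph (1 consonant phoneme) (phonemes so far: 1)
  'n' -> consonant phoneme (phonemes so far: 2)
  'k' -> consonant phoneme (phonemes so far: 3)
  'th' -> digraph (1 consonant phoneme) (phonemes so far: 4)
  's' -> consonant phoneme (phonemes so far: 5)
  'a' -> vowel phoneme (phonemes so far: 6)
Total phonemes: 6

6


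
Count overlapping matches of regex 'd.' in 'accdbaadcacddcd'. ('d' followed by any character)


Pattern: d. means 'd' followed by any character.
Scanning 'accdbaadcacddcd' position-by-position:
  Pos 0: window 'ac' -> no
  Pos 1: window 'cc' -> no
  Pos 2: window 'cd' -> no
  Pos 3: window 'db' -> MATCH
  Pos 4: window 'ba' -> no
  Pos 5: window 'aa' -> no
  Pos 6: window 'ad' -> no
  Pos 7: window 'dc' -> MATCH
  Pos 8: window 'ca' -> no
  Pos 9: window 'ac' -> no
  Pos 10: window 'cd' -> no
  Pos 11: window 'dd' -> MATCH
  Pos 12: window 'dc' -> MATCH
  Pos 13: window 'cd' -> no
  Pos 14: window 'd' -> no
Total matches: 4

4


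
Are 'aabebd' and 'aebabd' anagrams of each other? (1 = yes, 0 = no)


Sort characters of 'aabebd': 'aabbde'
Sort characters of 'aebabd': 'aabbde'
Sorted forms match -> they ARE anagrams
Result: 1

1


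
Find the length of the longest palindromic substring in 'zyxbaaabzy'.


Scanning 'zyxbaaabzy' for palindromic substrings.
Substring at positions 3-7: 'baaab'.
Check: reverse('baaab') = 'baaab' -> palindrome confirmed.
Neighbouring characters ('x' / 'z') break symmetry, so it cannot extend further.
No longer palindromic substring exists; longest length = 5

5


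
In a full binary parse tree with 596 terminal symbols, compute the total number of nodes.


Leaf nodes (terminals): 596
Internal nodes = n - 1 = 596 - 1 = 595
Total = leaves + internal = 596 + 595 = 1191

1191


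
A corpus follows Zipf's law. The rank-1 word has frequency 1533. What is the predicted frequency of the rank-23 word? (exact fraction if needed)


Zipf's law: freq(rank) = f1 / rank
f1 = 1533, rank = 23
freq = 1533 / 23
GCD(1533, 23) = 1
Simplified: 1533/23

1533/23


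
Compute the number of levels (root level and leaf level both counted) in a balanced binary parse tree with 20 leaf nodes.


In a balanced binary tree with n leaves the deepest leaf is ceil(log2(n)) edges below the root,
so counting node levels inclusive of root and leaves gives ceil(log2(n)) + 1 levels.
log2(20) = 4.3219
ceil(4.3219) = 5
levels = 5 + 1 = 6

6


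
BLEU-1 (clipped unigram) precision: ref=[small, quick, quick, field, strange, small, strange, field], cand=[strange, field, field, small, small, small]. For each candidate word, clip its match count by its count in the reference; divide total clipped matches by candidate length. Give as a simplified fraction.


Reference word counts: {'field': 2, 'quick': 2, 'small': 2, 'strange': 2}
Checking each candidate word (with clipping):
  'strange' -> in reference (ref count 2, used 1/2) -> match (matches: 1)
  'field' -> in reference (ref count 2, used 1/2) -> match (matches: 2)
  'field' -> in reference (ref count 2, used 2/2) -> match (matches: 3)
  'small' -> in reference (ref count 2, used 1/2) -> match (matches: 4)
  'small' -> in reference (ref count 2, used 2/2) -> match (matches: 5)
  'small' -> ref count 2 already used up (2/2) -> clipped, no match (matches: 5)
Clipped matches: 5, Candidate length: 6
Precision = 5/6

5/6


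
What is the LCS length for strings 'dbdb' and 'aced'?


DP table for LCS of 'dbdb' and 'aced':
       a  c  e  d
    0  0  0  0  0
  d 0  0  0  0  1
  b 0  0  0  0  1
  d 0  0  0  0  1
  b 0  0  0  0  1
LCS: 'd'
LCS length = 1

1


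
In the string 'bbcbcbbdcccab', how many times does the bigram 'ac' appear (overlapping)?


Scanning 'bbcbcbbdcccab' for bigram 'ac':
  Position 0: 'bb' -> no
  Position 1: 'bc' -> no
  Position 2: 'cb' -> no
  Position 3: 'bc' -> no
  Position 4: 'cb' -> no
  Position 5: 'bb' -> no
  Position 6: 'bd' -> no
  Position 7: 'dc' -> no
  Position 8: 'cc' -> no
  Position 9: 'cc' -> no
  Position 10: 'ca' -> no
  Position 11: 'ab' -> no
Total matches: 0

0


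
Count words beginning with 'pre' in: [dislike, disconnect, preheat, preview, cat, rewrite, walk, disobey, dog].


Checking each word for prefix 'pre':
  'dislike' -> no (count: 0)
  'disconnect' -> no (count: 0)
  'preheat' -> YES, starts with 'pre' (count: 1)
  'preview' -> YES, starts with 'pre' (count: 2)
  'cat' -> no (count: 2)
  'rewrite' -> no (count: 2)
  'walk' -> no (count: 2)
  'disobey' -> no (count: 2)
  'dog' -> no (count: 2)
Total with prefix 'pre': 2

2


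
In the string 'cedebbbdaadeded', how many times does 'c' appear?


Scanning 'cedebbbdaadeded' for 'c':
  Position 0: 'c' -> MATCH (count: 1)
Total occurrences of 'c': 1

1


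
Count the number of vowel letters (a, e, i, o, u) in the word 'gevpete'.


Scanning each character of 'gevpete':
  Position 1: 'g' -> consonant (running count: 0)
  Position 2: 'e' -> vowel (running count: 1)
  Position 3: 'v' -> consonant (running count: 1)
  Position 4: 'p' -> consonant (running count: 1)
  Position 5: 'e' -> vowel (running count: 2)
  Position 6: 't' -> consonant (running count: 2)
  Position 7: 'e' -> vowel (running count: 3)
Total vowels: 3

3


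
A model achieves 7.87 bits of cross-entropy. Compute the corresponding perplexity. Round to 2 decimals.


Perplexity formula: PP = 2^H
H = 7.87
PP = 2^7.87
Decompose: 2^7.87 = 2^7 * 2^0.87
2^7 = 128, 2^0.87 ~ 1.8276629
PP ~ 128 * 1.8276629 = 233.9408512
Rounded to 2 decimals: 233.94

233.94


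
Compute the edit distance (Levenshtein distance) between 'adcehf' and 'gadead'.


Building DP table for s1='adcehf' (len 6) and s2='gadead' (len 6):
       g  a  d  e  a  d
    0  1  2  3  4  5  6
  a 1  1  1  2  3  4  5
  d 2  2  2  1  2  3  4
  c 3  3  3  2  2  3  4
  e 4  4  4  3  2  3  4
  h 5  5  5  4  3  3  4
  f 6  6  6  5  4  4  4
Edit distance = dp[6][6] = 4

4


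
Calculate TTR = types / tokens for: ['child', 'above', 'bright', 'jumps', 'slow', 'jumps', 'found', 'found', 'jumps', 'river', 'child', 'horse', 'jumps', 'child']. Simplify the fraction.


Tokens: 14
Unique types: ('above', 'bright', 'child', 'found', 'horse', 'jumps', 'river', 'slow') = 8
TTR = 8/14
Simplify: divide both by 2 -> 4/7
TTR = 4/7

4/7


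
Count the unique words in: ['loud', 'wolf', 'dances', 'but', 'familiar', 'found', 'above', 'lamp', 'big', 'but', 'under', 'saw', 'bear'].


Listing all tokens and tracking unique types:
  Token 1: 'loud' -> NEW (unique so far: 1)
  Token 2: 'wolf' -> NEW (unique so far: 2)
  Token 3: 'dances' -> NEW (unique so far: 3)
  Token 4: 'but' -> NEW (unique so far: 4)
  Token 5: 'familiar' -> NEW (unique so far: 5)
  Token 6: 'found' -> NEW (unique so far: 6)
  Token 7: 'above' -> NEW (unique so far: 7)
  Token 8: 'lamp' -> NEW (unique so far: 8)
  Token 9: 'big' -> NEW (unique so far: 9)
  Token 10: 'but' -> duplicate (unique so far: 9)
  Token 11: 'under' -> NEW (unique so far: 10)
  Token 12: 'saw' -> NEW (unique so far: 11)
  Token 13: 'bear' -> NEW (unique so far: 12)
Unique types: ('above', 'bear', 'big', 'but', 'dances', 'familiar', 'found', 'lamp', 'loud', 'saw', 'under', 'wolf')
Vocabulary size: 12

12


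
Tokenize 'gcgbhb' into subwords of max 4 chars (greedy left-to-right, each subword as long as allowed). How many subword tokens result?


'gcgbhb' has 6 characters.
Chunking with max size 4:
  Chunk 1: 'gcgb' (positions 0-3)
  Chunk 2: 'hb' (positions 4-5)
Total chunks: ceil(6 / 4) = 2

2


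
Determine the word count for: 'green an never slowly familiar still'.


Counting words by splitting on spaces:
  Word 1: 'green'
  Word 2: 'an'
  Word 3: 'never'
  Word 4: 'slowly'
  Word 5: 'familiar'
  Word 6: 'still'
Total words: 6

6


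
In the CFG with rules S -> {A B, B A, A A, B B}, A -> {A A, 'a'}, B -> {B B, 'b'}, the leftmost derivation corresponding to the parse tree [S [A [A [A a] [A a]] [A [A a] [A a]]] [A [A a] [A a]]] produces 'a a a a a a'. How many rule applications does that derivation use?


Every bracketed nonterminal node [X ...] in the tree is produced by exactly one rule application.
Reading the tree off as a leftmost derivation:
  Step 1: S  =>  A A   (applied S -> A A)
  Step 2: A A  =>  A A A   (applied A -> A A)
  Step 3: A A A  =>  A A A A   (applied A -> A A)
  Step 4: A A A A  =>  a A A A   (applied A -> a)
  Step 5: a A A A  =>  a a A A   (applied A -> a)
  Step 6: a a A A  =>  a a A A A   (applied A -> A A)
  Step 7: a a A A A  =>  a a a A A   (applied A -> a)
  Step 8: a a a A A  =>  a a a a A   (applied A -> a)
  Step 9: a a a a A  =>  a a a a A A   (applied A -> A A)
  Step 10: a a a a A A  =>  a a a a a A   (applied A -> a)
  Step 11: a a a a a A  =>  a a a a a a   (applied A -> a)
Final yield: a a a a a a
Total rewrite steps: 11

11


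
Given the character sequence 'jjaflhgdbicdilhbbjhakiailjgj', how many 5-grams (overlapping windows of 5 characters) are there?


String 'jjaflhgdbicdilhbbjhakiailjgj' has length L = 28.
Number of overlapping n-grams = L - n + 1
Substituting: 28 - 5 + 1 = 24

24


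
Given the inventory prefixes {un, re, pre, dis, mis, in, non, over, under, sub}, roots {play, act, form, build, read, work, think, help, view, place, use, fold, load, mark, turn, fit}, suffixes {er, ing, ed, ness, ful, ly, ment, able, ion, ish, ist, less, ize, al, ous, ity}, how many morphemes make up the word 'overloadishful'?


Segmenting 'overloadishful' against the inventory:
  'over' -> prefix (morpheme 1)
  'load' -> root (morpheme 2)
  'ish' -> suffix (morpheme 3)
  'ful' -> suffix (morpheme 4)
Total morphemes: 4

4


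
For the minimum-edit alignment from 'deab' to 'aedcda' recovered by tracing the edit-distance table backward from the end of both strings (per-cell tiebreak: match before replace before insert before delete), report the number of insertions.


Edit distance = 5. Backtracking from cell (4, 6) with preference match > replace > insert > delete,
then listing the resulting alignment 'deab' -> 'aedcda' left to right:
  Step 1: insert 'a' [insertion #1]
  Step 2: insert 'e' [insertion #2]
  Step 3: keep 'd'
  Step 4: replace e->c
  Step 5: replace a->d
  Step 6: replace b->a
Total insertions: 2

2


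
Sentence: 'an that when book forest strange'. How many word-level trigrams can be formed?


Word trigrams from [6] words:
  Trigram 1: (an that when)
  Trigram 2: (that when book)
  Trigram 3: (when book forest)
  Trigram 4: (book forest strange)
Total word trigrams: 6 - 2 = 4

4


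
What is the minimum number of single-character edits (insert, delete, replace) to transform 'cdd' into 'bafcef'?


Building DP table for s1='cdd' (len 3) and s2='bafcef' (len 6):
       b  a  f  c  e  f
    0  1  2  3  4  5  6
  c 1  1  2  3  3  4  5
  d 2  2  2  3  4  4  5
  d 3  3  3  3  4  5  5
Edit distance = dp[3][6] = 5

5


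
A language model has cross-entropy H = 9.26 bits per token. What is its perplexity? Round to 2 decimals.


Perplexity formula: PP = 2^H
H = 9.26
PP = 2^9.26
Decompose: 2^9.26 = 2^9 * 2^0.26
2^9 = 512, 2^0.26 ~ 1.1974787
PP ~ 512 * 1.1974787 = 613.1090944
Rounded to 2 decimals: 613.11

613.11


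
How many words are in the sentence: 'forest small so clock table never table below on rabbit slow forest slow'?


Counting words by splitting on spaces:
  Word 1: 'forest'
  Word 2: 'small'
  Word 3: 'so'
  Word 4: 'clock'
  Word 5: 'table'
  Word 6: 'never'
  Word 7: 'table'
  Word 8: 'below'
  Word 9: 'on'
  Word 10: 'rabbit'
  Word 11: 'slow'
  Word 12: 'forest'
  Word 13: 'slow'
Total words: 13

13


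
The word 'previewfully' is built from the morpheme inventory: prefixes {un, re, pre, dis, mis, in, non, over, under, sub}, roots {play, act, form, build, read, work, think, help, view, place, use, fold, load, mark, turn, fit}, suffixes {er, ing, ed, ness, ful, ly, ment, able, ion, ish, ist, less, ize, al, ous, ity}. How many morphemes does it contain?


Segmenting 'previewfully' against the inventory:
  'pre' -> prefix (morpheme 1)
  'view' -> root (morpheme 2)
  'ful' -> suffix (morpheme 3)
  'ly' -> suffix (morpheme 4)
Total morphemes: 4

4


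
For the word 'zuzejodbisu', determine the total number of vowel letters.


Scanning each character of 'zuzejodbisu':
  Position 1: 'z' -> consonant (running count: 0)
  Position 2: 'u' -> vowel (running count: 1)
  Position 3: 'z' -> consonant (running count: 1)
  Position 4: 'e' -> vowel (running count: 2)
  Position 5: 'j' -> consonant (running count: 2)
  Position 6: 'o' -> vowel (running count: 3)
  Position 7: 'd' -> consonant (running count: 3)
  Position 8: 'b' -> consonant (running count: 3)
  Position 9: 'i' -> vowel (running count: 4)
  Position 10: 's' -> consonant (running count: 4)
  Position 11: 'u' -> vowel (running count: 5)
Total vowels: 5

5


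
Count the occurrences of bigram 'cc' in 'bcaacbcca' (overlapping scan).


Scanning 'bcaacbcca' for bigram 'cc':
  Position 0: 'bc' -> no
  Position 1: 'ca' -> no
  Position 2: 'aa' -> no
  Position 3: 'ac' -> no
  Position 4: 'cb' -> no
  Position 5: 'bc' -> no
  Position 6: 'cc' -> MATCH
  Position 7: 'ca' -> no
Total matches: 1

1


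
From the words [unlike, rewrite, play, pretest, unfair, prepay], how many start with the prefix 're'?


Checking each word for prefix 're':
  'unlike' -> no (count: 0)
  'rewrite' -> YES, starts with 're' (count: 1)
  'play' -> no (count: 1)
  'pretest' -> no (count: 1)
  'unfair' -> no (count: 1)
  'prepay' -> no (count: 1)
Total with prefix 're': 1

1
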